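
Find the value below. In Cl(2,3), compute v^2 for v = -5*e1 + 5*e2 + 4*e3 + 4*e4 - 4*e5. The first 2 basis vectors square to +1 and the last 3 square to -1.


v^2 = sum of c_i^2 * e_i^2
Positive signature terms (e_i^2 = +1): (-5)^2 + 5^2 = 50
Negative signature terms (e_j^2 = -1): 4^2 + 4^2 + (-4)^2 = 48
v^2 = 50 - 48 = 2


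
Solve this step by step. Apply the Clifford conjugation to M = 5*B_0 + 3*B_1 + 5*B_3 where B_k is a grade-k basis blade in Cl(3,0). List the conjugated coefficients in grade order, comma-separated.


Clifford conjugate sign for grade k: (-1)^(k(k+1)/2)
Grade 0: (-1)^(0*1/2) = (-1)^0 = 1, coeff 5 -> 5
Grade 1: (-1)^(1*2/2) = (-1)^1 = -1, coeff 3 -> -3
Grade 3: (-1)^(3*4/2) = (-1)^6 = 1, coeff 5 -> 5
Conjugated coefficients: 5, -3, 5


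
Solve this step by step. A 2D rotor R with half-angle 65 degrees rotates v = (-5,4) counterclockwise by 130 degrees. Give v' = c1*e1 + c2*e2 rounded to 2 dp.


Rotor R = cos(65deg) - sin(65deg)*e12
Rotation angle theta = 2 * 65 = 130 degrees
v' = R*v*~R rotates v by theta.
cos(130deg) = -0.6428, sin(130deg) = 0.7660
v'_1 = -5*cos(130deg) - 4*sin(130deg)
= -5*(-0.6428) - 4*0.7660
= 0.15
v'_2 = -5*sin(130deg) + 4*cos(130deg)
= -5*0.7660 + 4*(-0.6428)
= -6.40
v' = 0.15*e1 - 6.40*e2


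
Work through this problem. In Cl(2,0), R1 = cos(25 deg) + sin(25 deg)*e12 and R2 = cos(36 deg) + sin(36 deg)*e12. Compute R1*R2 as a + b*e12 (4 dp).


Same-plane rotors commute and their half-angles add:
R1*R2 = cos(a1 + a2) + sin(a1 + a2)*e12.
a1 + a2 = 25 + 36 = 61 deg
cos(61 deg) = 0.4848
sin(61 deg) = 0.8746
R1*R2 = 0.4848 + 0.8746*e12


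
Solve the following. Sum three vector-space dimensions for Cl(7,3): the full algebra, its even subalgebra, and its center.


n = 7 + 3 = 10
Total dim = 2^10 = 1024
Even subalgebra dim = 2^9 = 512
n is even, so center dim = 1
Sum = 1024 + 512 + 1 = 1537


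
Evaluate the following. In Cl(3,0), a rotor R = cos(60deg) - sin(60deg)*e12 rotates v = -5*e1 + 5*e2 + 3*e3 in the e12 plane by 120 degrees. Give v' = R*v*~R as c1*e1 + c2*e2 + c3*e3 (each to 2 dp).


Rotor R = cos(60deg) - sin(60deg)*e12
Rotation angle theta = 2 * 60 = 120 degrees in the e12 plane (e1 -> e2).
The component perpendicular to the plane (e3) is invariant: v'_3 = v3 = 3.00
cos(120deg) = -0.5000, sin(120deg) = 0.8660
v'_1 = v1*cos(theta) - v2*sin(theta) = -5*(-0.5000) - 5*0.8660 = -1.83
v'_2 = v1*sin(theta) + v2*cos(theta) = -5*0.8660 + 5*(-0.5000) = -6.83
v' = -1.83*e1 - 6.83*e2 + 3.00*e3


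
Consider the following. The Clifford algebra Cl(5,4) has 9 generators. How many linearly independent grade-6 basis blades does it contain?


Number of grade-k basis blades in Cl(p,q) with n = p + q is C(n, k).
n = 5 + 4 = 9
C(9, 6) = 9! / (6! * 3!)
= 362880 / (720 * 6)
= 84


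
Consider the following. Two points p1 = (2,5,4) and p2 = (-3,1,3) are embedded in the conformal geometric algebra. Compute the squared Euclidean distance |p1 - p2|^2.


p1 - p2 = (5, 4, 1)
|p1 - p2|^2 = 5^2 + 4^2 + 1^2
= 25 + 16 + 1
= 42


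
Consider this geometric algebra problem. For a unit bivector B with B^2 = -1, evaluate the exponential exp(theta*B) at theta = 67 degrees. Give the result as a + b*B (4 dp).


For a unit bivector B with B^2 = -1, the exponential series gives
e^(theta*B) = cos(theta) + sin(theta)*B (the GA analogue of Euler's formula).
theta = 67 degrees = 1.169371 rad
cos(67 deg) = 0.3907
sin(67 deg) = 0.9205
exp(theta*B) = 0.3907 + 0.9205*B


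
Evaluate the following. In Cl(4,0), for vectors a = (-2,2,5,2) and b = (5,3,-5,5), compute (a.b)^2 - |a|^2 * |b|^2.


a . b = (-2)*5 + 2*3 + 5*(-5) + 2*5
= -10 + 6 + (-25) + 10 = -19
|a|^2 = (-2)^2 + 2^2 + 5^2 + 2^2 = 37
|b|^2 = 5^2 + 3^2 + (-5)^2 + 5^2 = 84
(a.b)^2 = (-19)^2 = 361
|a|^2 * |b|^2 = 37 * 84 = 3108
Result = 361 - 3108 = -2747


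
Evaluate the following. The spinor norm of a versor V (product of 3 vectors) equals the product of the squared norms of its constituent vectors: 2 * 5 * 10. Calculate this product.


Spinor norm N(V) = |v1|^2 * |v2|^2 * ... * |v3|^2
= 2 * 5 * 10
Running product: 2, 10, 100
N(V) = 100


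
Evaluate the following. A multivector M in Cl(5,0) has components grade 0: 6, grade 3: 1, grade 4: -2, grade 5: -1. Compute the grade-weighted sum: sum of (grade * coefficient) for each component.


Grade-weighted sum = sum of grade_k * coefficient_k
0*6 = 0
3*1 = 3
4*(-2) = -8
5*(-1) = -5
Total = 0 + 3 + (-8) + (-5) = -10


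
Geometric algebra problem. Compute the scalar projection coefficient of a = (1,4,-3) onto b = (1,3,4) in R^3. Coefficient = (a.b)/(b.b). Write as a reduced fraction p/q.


Projection coefficient = (a . b) / (b . b)
a . b = 1*1 + 4*3 + (-3)*4
= 1 + 12 + (-12) = 1
b . b = 1^2 + 3^2 + 4^2
= 1 + 9 + 16 = 26
Coefficient = 1/26
In lowest terms: 1/26


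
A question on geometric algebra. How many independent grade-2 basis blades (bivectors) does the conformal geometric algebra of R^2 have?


The conformal model of R^2 uses Cl(3,1) with m = 2 + 2 = 4 generators.
Number of grade-2 blades = C(m, 2) = C(4, 2)
= 4*3/2 = 6


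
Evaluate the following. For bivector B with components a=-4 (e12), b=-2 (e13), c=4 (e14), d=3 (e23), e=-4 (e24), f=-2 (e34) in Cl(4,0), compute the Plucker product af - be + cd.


Plucker relation: af - be + cd
a*f = (-4)*(-2) = 8
b*e = (-2)*(-4) = 8
c*d = 4*3 = 12
af - be + cd = 8 - 8 + 12
= 12


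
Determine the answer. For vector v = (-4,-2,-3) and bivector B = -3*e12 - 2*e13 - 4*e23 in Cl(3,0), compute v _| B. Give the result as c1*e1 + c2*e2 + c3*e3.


Left contraction v _| B = <vB>_1 (grade-1 part of the geometric product vB).
Using e1_|e12 = e2, e2_|e12 = -e1, e1_|e13 = e3, e3_|e13 = -e1, e2_|e23 = e3, e3_|e23 = -e2:
e1 coeff: -v2*b12 - v3*b13 = -(-2)*(-3) - (-3)*(-2) = -12
e2 coeff: v1*b12 - v3*b23 = (-4)*(-3) - (-3)*(-4) = 0
e3 coeff: v1*b13 + v2*b23 = (-4)*(-2) + (-2)*(-4) = 16
v _| B = -12*e1 + 0*e2 + 16*e3


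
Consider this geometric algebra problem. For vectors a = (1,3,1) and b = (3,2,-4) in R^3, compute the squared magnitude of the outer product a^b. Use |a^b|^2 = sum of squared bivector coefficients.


a wedge b = (a1*b2 - a2*b1)*e12 + (a1*b3 - a3*b1)*e13 + (a2*b3 - a3*b2)*e23
e12 coeff: 1*2 - 3*3 = 2 - 9 = -7
e13 coeff: 1*(-4) - 1*3 = -4 - 3 = -7
e23 coeff: 3*(-4) - 1*2 = -12 - 2 = -14
|a wedge b|^2 = (-7)^2 + (-7)^2 + (-14)^2
= 49 + 49 + 196
= 294


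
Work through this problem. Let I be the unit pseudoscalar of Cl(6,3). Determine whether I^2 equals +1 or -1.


The pseudoscalar I = e1...e_n (product of all n generators) of Cl(p,q) satisfies I^2 = (-1)^(q + n(n-1)/2).
p = 6, q = 3, n = p + q = 9
n(n-1)/2 = 9 * 8 / 2 = 36
Exponent = q + n(n-1)/2 = 3 + 36 = 39
I^2 = (-1)^39 = -1


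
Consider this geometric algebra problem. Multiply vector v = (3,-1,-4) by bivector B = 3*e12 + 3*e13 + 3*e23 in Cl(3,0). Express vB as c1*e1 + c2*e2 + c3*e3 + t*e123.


vB has grade-1 (vector) and grade-3 (trivector) parts: vB = (v _| B) + (v ^ B).
Vector part <vB>_1:
  e1: -v2*b12 - v3*b13 = -(-1)*(3) - (-4)*(3) = 15
  e2: v1*b12 - v3*b23 = (3)*(3) - (-4)*(3) = 21
  e3: v1*b13 + v2*b23 = (3)*(3) + (-1)*(3) = 6
Trivector part <vB>_3:
  e123: v1*b23 - v2*b13 + v3*b12 = (3)*(3) - (-1)*(3) + (-4)*(3) = 0
vB = 15*e1 + 21*e2 + 6*e3 + 0*e123


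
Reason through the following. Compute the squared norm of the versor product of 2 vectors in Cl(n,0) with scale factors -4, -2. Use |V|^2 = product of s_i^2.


Each vector v_i has |v_i|^2 = s_i^2
Squared scales: (-4)^2 = 16, (-2)^2 = 4
|V|^2 = 16 * 4
= 64


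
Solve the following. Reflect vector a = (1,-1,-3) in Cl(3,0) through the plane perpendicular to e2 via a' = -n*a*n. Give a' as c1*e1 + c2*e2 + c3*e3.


Reflection formula: a' = -n*a*n, with n = e2 (unit vector, n^2 = 1).
For reflection through hyperplane perp to e2:
The component along e2 flips sign, others stay.
a = (1, -1, -3)
a' = (1, 1, -3)
a' = 1*e1 + 1*e2 - 3*e3


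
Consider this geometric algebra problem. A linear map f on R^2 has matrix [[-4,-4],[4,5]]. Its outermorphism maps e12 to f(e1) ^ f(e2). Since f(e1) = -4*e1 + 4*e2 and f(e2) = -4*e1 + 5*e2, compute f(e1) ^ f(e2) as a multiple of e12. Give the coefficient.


The outermorphism of a linear map f sends e1^e2 to f(e1)^f(e2).
f(e1) = -4*e1 + 4*e2
f(e2) = -4*e1 + 5*e2
f(e1) ^ f(e2) = (-4*e1 + 4*e2) ^ (-4*e1 + 5*e2)
= (-4)*5*e12 + 4*(-4)*e21
= (-20 - (-16))*e12
= -4*e12
Coefficient = -4


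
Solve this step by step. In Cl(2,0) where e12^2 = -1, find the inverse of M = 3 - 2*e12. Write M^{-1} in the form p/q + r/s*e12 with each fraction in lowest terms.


M = 3 - 2*e12, where e12^2 = -1.
Since M commutes with its reverse ~M = a - b*e12, M * ~M = a^2 - b^2*e12^2 = a^2 + b^2.
So M^{-1} = ~M / (a^2 + b^2) = (a - b*e12)/(a^2 + b^2).
a^2 + b^2 = 9 + 4 = 13
Scalar part = 3/13 = 3/13
Bivector coeff = 2/13 = 2/13
M^{-1} = 3/13 + 2/13*e12


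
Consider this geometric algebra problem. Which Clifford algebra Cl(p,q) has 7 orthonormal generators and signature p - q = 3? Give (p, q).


We need p + q = 7 and p - q = 3.
Adding: 2p = 7 + 3 = 10, so p = 5.
Then q = 7 - 5 = 2.
(p, q) = (5, 2)


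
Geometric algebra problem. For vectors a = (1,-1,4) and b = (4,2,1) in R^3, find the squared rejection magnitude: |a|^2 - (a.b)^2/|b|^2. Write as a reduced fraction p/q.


|a|^2 = 1^2 + (-1)^2 + 4^2 = 18
|b|^2 = 4^2 + 2^2 + 1^2 = 21
a . b = 1*4 + (-1)*2 + 4*1 = 6
(a.b)^2 = 6^2 = 36
|rej|^2 = 18 - 36/21
= (378 - 36)/21
= 342/21
In lowest terms: 114/7


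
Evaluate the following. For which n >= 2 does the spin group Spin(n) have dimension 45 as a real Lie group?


dim Spin(n) = dim so(n) = n(n-1)/2.
Solve n(n-1)/2 = 45, i.e. n^2 - n - 90 = 0.
Discriminant = 1 + 8*45 = 361
n = (1 + sqrt(361))/2 = (1 + 19)/2 = 10


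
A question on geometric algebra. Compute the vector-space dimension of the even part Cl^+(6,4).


Even subalgebra dimension = 2^(n-1)
n = 6 + 4 = 10
2^(10 - 1) = 2^9 = 512
Verification: sum of C(10,k) for even k = 1 + 45 + 210 + 210 + 45 + 1 = 512
Result = 512


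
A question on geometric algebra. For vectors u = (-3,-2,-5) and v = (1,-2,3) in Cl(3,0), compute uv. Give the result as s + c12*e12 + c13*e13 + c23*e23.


In Cl(3,0): e_i^2 = 1, e_ie_j = -e_je_i for i != j.
Scalar part = u . v = (-3)*1 + (-2)*(-2) + (-5)*3
= -3 + 4 + (-15) = -14
e12 coeff = (-3)*(-2) - (-2)*1 = 6 - (-2) = 8
e13 coeff = (-3)*3 - (-5)*1 = -9 - (-5) = -4
e23 coeff = (-2)*3 - (-5)*(-2) = -6 - 10 = -16
uv = -14 + 8*e12 - 4*e13 - 16*e23


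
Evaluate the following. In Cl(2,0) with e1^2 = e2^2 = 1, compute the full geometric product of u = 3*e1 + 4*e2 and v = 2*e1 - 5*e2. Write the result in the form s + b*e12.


Expand: (3*e1 + 4*e2)(2*e1 - 5*e2)
= 3*2*e1e1 + 3*(-5)*e1e2 + 4*2*e2e1 + 4*(-5)*e2e2
Using e1^2 = e2^2 = 1, e2e1 = -e1e2:
Scalar part s = 3*2 + 4*(-5) = 6 + (-20) = -14
Bivector part b = 3*(-5) - 4*2 = -15 - 8 = -23
uv = -14 - 23*e12


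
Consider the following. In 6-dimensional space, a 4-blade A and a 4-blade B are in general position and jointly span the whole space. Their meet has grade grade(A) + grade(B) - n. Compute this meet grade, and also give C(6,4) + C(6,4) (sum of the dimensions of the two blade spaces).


Meet grade = grade(A) + grade(B) - n
= 4 + 4 - 6 = 2
C(6,4) = 15
C(6,4) = 15
dim_A + dim_B = 15 + 15 = 30


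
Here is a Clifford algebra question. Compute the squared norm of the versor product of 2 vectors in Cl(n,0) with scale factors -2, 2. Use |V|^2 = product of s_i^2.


Each vector v_i has |v_i|^2 = s_i^2
Squared scales: (-2)^2 = 4, 2^2 = 4
|V|^2 = 4 * 4
= 16


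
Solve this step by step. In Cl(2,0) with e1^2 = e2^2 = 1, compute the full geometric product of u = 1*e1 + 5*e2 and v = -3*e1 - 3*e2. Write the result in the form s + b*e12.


Expand: (1*e1 + 5*e2)(-3*e1 - 3*e2)
= 1*(-3)*e1e1 + 1*(-3)*e1e2 + 5*(-3)*e2e1 + 5*(-3)*e2e2
Using e1^2 = e2^2 = 1, e2e1 = -e1e2:
Scalar part s = 1*(-3) + 5*(-3) = -3 + (-15) = -18
Bivector part b = 1*(-3) - 5*(-3) = -3 - (-15) = 12
uv = -18 + 12*e12


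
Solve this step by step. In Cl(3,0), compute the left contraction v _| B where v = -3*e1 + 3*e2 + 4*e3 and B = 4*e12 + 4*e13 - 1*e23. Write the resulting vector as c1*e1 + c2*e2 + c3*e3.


Left contraction v _| B = <vB>_1 (grade-1 part of the geometric product vB).
Using e1_|e12 = e2, e2_|e12 = -e1, e1_|e13 = e3, e3_|e13 = -e1, e2_|e23 = e3, e3_|e23 = -e2:
e1 coeff: -v2*b12 - v3*b13 = -(3)*(4) - (4)*(4) = -28
e2 coeff: v1*b12 - v3*b23 = (-3)*(4) - (4)*(-1) = -8
e3 coeff: v1*b13 + v2*b23 = (-3)*(4) + (3)*(-1) = -15
v _| B = -28*e1 - 8*e2 - 15*e3


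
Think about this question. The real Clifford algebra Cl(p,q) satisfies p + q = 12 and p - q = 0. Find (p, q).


We need p + q = 12 and p - q = 0.
Adding: 2p = 12 + 0 = 12, so p = 6.
Then q = 12 - 6 = 6.
(p, q) = (6, 6)


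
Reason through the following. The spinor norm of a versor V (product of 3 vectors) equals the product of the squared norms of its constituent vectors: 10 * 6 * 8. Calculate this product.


Spinor norm N(V) = |v1|^2 * |v2|^2 * ... * |v3|^2
= 10 * 6 * 8
Running product: 10, 60, 480
N(V) = 480


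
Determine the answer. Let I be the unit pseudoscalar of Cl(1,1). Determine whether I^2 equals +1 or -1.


The pseudoscalar I = e1...e_n (product of all n generators) of Cl(p,q) satisfies I^2 = (-1)^(q + n(n-1)/2).
p = 1, q = 1, n = p + q = 2
n(n-1)/2 = 2 * 1 / 2 = 1
Exponent = q + n(n-1)/2 = 1 + 1 = 2
I^2 = (-1)^2 = +1


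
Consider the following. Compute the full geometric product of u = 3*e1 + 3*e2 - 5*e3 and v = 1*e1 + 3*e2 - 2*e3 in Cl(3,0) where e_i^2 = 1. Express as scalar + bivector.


In Cl(3,0): e_i^2 = 1, e_ie_j = -e_je_i for i != j.
Scalar part = u . v = 3*1 + 3*3 + (-5)*(-2)
= 3 + 9 + 10 = 22
e12 coeff = 3*3 - 3*1 = 9 - 3 = 6
e13 coeff = 3*(-2) - (-5)*1 = -6 - (-5) = -1
e23 coeff = 3*(-2) - (-5)*3 = -6 - (-15) = 9
uv = 22 + 6*e12 - 1*e13 + 9*e23


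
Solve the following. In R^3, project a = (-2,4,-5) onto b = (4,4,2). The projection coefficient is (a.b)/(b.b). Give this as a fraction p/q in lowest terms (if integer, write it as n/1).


Projection coefficient = (a . b) / (b . b)
a . b = (-2)*4 + 4*4 + (-5)*2
= -8 + 16 + (-10) = -2
b . b = 4^2 + 4^2 + 2^2
= 16 + 16 + 4 = 36
Coefficient = -2/36
In lowest terms: -1/18


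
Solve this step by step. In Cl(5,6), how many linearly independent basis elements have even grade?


Even subalgebra dimension = 2^(n-1)
n = 5 + 6 = 11
2^(11 - 1) = 2^10 = 1024
Verification: sum of C(11,k) for even k = 1 + 55 + 330 + 462 + 165 + 11 = 1024
Result = 1024


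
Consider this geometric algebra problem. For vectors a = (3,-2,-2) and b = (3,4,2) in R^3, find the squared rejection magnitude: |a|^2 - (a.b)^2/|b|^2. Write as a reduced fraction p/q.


|a|^2 = 3^2 + (-2)^2 + (-2)^2 = 17
|b|^2 = 3^2 + 4^2 + 2^2 = 29
a . b = 3*3 + (-2)*4 + (-2)*2 = -3
(a.b)^2 = (-3)^2 = 9
|rej|^2 = 17 - 9/29
= (493 - 9)/29
= 484/29
In lowest terms: 484/29


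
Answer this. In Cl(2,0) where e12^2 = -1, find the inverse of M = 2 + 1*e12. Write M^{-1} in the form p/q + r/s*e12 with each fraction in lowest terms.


M = 2 + 1*e12, where e12^2 = -1.
Since M commutes with its reverse ~M = a - b*e12, M * ~M = a^2 - b^2*e12^2 = a^2 + b^2.
So M^{-1} = ~M / (a^2 + b^2) = (a - b*e12)/(a^2 + b^2).
a^2 + b^2 = 4 + 1 = 5
Scalar part = 2/5 = 2/5
Bivector coeff = -1/5 = -1/5
M^{-1} = 2/5 - 1/5*e12


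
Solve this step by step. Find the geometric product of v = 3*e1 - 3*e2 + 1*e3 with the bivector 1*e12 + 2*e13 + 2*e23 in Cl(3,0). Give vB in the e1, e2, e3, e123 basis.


vB has grade-1 (vector) and grade-3 (trivector) parts: vB = (v _| B) + (v ^ B).
Vector part <vB>_1:
  e1: -v2*b12 - v3*b13 = -(-3)*(1) - (1)*(2) = 1
  e2: v1*b12 - v3*b23 = (3)*(1) - (1)*(2) = 1
  e3: v1*b13 + v2*b23 = (3)*(2) + (-3)*(2) = 0
Trivector part <vB>_3:
  e123: v1*b23 - v2*b13 + v3*b12 = (3)*(2) - (-3)*(2) + (1)*(1) = 13
vB = 1*e1 + 1*e2 + 0*e3 + 13*e123


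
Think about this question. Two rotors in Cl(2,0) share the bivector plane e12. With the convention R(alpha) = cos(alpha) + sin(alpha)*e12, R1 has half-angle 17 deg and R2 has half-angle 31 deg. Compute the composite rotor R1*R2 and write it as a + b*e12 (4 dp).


Same-plane rotors commute and their half-angles add:
R1*R2 = cos(a1 + a2) + sin(a1 + a2)*e12.
a1 + a2 = 17 + 31 = 48 deg
cos(48 deg) = 0.6691
sin(48 deg) = 0.7431
R1*R2 = 0.6691 + 0.7431*e12


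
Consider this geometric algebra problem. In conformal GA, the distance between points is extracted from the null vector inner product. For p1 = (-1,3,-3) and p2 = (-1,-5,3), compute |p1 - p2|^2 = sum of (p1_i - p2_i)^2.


p1 - p2 = (0, 8, -6)
|p1 - p2|^2 = 0^2 + 8^2 + (-6)^2
= 0 + 64 + 36
= 100


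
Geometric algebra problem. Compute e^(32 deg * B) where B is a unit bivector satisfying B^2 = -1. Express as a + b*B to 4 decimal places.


For a unit bivector B with B^2 = -1, the exponential series gives
e^(theta*B) = cos(theta) + sin(theta)*B (the GA analogue of Euler's formula).
theta = 32 degrees = 0.558505 rad
cos(32 deg) = 0.8480
sin(32 deg) = 0.5299
exp(theta*B) = 0.8480 + 0.5299*B


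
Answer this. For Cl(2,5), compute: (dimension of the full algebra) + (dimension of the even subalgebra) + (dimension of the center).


n = 2 + 5 = 7
Total dim = 2^7 = 128
Even subalgebra dim = 2^6 = 64
n is odd, so center dim = 2
Sum = 128 + 64 + 2 = 194


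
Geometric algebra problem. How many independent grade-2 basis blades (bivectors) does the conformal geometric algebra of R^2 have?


The conformal model of R^2 uses Cl(3,1) with m = 2 + 2 = 4 generators.
Number of grade-2 blades = C(m, 2) = C(4, 2)
= 4*3/2 = 6


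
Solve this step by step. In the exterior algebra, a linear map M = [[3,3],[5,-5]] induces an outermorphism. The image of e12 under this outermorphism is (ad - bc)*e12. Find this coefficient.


The outermorphism of a linear map f sends e1^e2 to f(e1)^f(e2).
f(e1) = 3*e1 + 5*e2
f(e2) = 3*e1 - 5*e2
f(e1) ^ f(e2) = (3*e1 + 5*e2) ^ (3*e1 - 5*e2)
= 3*(-5)*e12 + 5*3*e21
= (-15 - 15)*e12
= -30*e12
Coefficient = -30


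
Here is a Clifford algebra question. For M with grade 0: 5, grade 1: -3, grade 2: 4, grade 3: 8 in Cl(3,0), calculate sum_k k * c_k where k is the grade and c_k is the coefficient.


Grade-weighted sum = sum of grade_k * coefficient_k
0*5 = 0
1*(-3) = -3
2*4 = 8
3*8 = 24
Total = 0 + (-3) + 8 + 24 = 29


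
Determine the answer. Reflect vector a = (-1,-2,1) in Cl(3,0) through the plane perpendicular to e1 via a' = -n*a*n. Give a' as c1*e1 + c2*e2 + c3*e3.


Reflection formula: a' = -n*a*n, with n = e1 (unit vector, n^2 = 1).
For reflection through hyperplane perp to e1:
The component along e1 flips sign, others stay.
a = (-1, -2, 1)
a' = (1, -2, 1)
a' = 1*e1 - 2*e2 + 1*e3


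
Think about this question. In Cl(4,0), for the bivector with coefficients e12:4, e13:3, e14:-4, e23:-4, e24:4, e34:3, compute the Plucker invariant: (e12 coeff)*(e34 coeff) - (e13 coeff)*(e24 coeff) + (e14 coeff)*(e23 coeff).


Plucker relation: af - be + cd
a*f = 4*3 = 12
b*e = 3*4 = 12
c*d = (-4)*(-4) = 16
af - be + cd = 12 - 12 + 16
= 16


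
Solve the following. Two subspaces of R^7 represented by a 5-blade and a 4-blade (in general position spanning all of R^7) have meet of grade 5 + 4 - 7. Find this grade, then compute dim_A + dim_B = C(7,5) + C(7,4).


Meet grade = grade(A) + grade(B) - n
= 5 + 4 - 7 = 2
C(7,5) = 21
C(7,4) = 35
dim_A + dim_B = 21 + 35 = 56


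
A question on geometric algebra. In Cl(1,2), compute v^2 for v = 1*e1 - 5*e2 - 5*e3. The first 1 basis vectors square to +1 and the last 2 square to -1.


v^2 = sum of c_i^2 * e_i^2
Positive signature terms (e_i^2 = +1): 1^2 = 1
Negative signature terms (e_j^2 = -1): (-5)^2 + (-5)^2 = 50
v^2 = 1 - 50 = -49


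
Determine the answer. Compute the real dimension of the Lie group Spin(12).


Spin(n) double-covers SO(n); both have Lie algebra so(n) of dimension n(n-1)/2.
n = 12
n(n-1) = 12 * 11 = 132
dim Spin(12) = 132/2 = 66


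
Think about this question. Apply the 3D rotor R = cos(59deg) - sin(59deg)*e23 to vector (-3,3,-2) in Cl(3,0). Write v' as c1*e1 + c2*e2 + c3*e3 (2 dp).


Rotor R = cos(59deg) - sin(59deg)*e23
Rotation angle theta = 2 * 59 = 118 degrees in the e23 plane (e2 -> e3).
The component perpendicular to the plane (e1) is invariant: v'_1 = v1 = -3.00
cos(118deg) = -0.4695, sin(118deg) = 0.8829
v'_2 = v2*cos(theta) - v3*sin(theta) = 3*(-0.4695) - (-2)*0.8829 = 0.36
v'_3 = v2*sin(theta) + v3*cos(theta) = 3*0.8829 + (-2)*(-0.4695) = 3.59
v' = -3.00*e1 + 0.36*e2 + 3.59*e3


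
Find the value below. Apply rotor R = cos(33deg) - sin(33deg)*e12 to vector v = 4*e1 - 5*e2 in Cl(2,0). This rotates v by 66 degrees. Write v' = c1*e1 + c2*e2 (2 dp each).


Rotor R = cos(33deg) - sin(33deg)*e12
Rotation angle theta = 2 * 33 = 66 degrees
v' = R*v*~R rotates v by theta.
cos(66deg) = 0.4067, sin(66deg) = 0.9135
v'_1 = 4*cos(66deg) - (-5)*sin(66deg)
= 4*0.4067 - (-5)*0.9135
= 6.19
v'_2 = 4*sin(66deg) + (-5)*cos(66deg)
= 4*0.9135 + (-5)*0.4067
= 1.62
v' = 6.19*e1 + 1.62*e2


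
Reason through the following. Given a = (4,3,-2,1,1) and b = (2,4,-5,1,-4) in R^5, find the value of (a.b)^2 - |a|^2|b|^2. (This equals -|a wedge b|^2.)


a . b = 4*2 + 3*4 + (-2)*(-5) + 1*1 + 1*(-4)
= 8 + 12 + 10 + 1 + (-4) = 27
|a|^2 = 4^2 + 3^2 + (-2)^2 + 1^2 + 1^2 = 31
|b|^2 = 2^2 + 4^2 + (-5)^2 + 1^2 + (-4)^2 = 62
(a.b)^2 = 27^2 = 729
|a|^2 * |b|^2 = 31 * 62 = 1922
Result = 729 - 1922 = -1193


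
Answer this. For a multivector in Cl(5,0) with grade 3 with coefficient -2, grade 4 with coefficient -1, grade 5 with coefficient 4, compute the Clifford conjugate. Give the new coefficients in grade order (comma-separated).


Clifford conjugate sign for grade k: (-1)^(k(k+1)/2)
Grade 3: (-1)^(3*4/2) = (-1)^6 = 1, coeff -2 -> -2
Grade 4: (-1)^(4*5/2) = (-1)^10 = 1, coeff -1 -> -1
Grade 5: (-1)^(5*6/2) = (-1)^15 = -1, coeff 4 -> -4
Conjugated coefficients: -2, -1, -4


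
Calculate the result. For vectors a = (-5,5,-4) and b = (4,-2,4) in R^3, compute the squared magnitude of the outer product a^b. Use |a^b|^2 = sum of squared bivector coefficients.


a wedge b = (a1*b2 - a2*b1)*e12 + (a1*b3 - a3*b1)*e13 + (a2*b3 - a3*b2)*e23
e12 coeff: (-5)*(-2) - 5*4 = 10 - 20 = -10
e13 coeff: (-5)*4 - (-4)*4 = -20 - (-16) = -4
e23 coeff: 5*4 - (-4)*(-2) = 20 - 8 = 12
|a wedge b|^2 = (-10)^2 + (-4)^2 + 12^2
= 100 + 16 + 144
= 260


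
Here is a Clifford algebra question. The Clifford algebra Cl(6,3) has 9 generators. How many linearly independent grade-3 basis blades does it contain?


Number of grade-k basis blades in Cl(p,q) with n = p + q is C(n, k).
n = 6 + 3 = 9
C(9, 3) = 9! / (3! * 6!)
= 362880 / (6 * 720)
= 84


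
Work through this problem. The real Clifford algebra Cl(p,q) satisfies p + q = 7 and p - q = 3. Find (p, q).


We need p + q = 7 and p - q = 3.
Adding: 2p = 7 + 3 = 10, so p = 5.
Then q = 7 - 5 = 2.
(p, q) = (5, 2)


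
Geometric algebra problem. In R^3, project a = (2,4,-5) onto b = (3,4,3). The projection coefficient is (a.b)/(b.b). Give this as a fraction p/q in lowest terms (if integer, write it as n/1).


Projection coefficient = (a . b) / (b . b)
a . b = 2*3 + 4*4 + (-5)*3
= 6 + 16 + (-15) = 7
b . b = 3^2 + 4^2 + 3^2
= 9 + 16 + 9 = 34
Coefficient = 7/34
In lowest terms: 7/34


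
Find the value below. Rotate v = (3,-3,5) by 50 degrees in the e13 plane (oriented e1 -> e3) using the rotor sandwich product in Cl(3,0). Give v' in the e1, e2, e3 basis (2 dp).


Rotor R = cos(25deg) - sin(25deg)*e13
Rotation angle theta = 2 * 25 = 50 degrees in the e13 plane (e1 -> e3).
The component perpendicular to the plane (e2) is invariant: v'_2 = v2 = -3.00
cos(50deg) = 0.6428, sin(50deg) = 0.7660
v'_1 = v1*cos(theta) - v3*sin(theta) = 3*0.6428 - 5*0.7660 = -1.90
v'_3 = v1*sin(theta) + v3*cos(theta) = 3*0.7660 + 5*0.6428 = 5.51
v' = -1.90*e1 - 3.00*e2 + 5.51*e3


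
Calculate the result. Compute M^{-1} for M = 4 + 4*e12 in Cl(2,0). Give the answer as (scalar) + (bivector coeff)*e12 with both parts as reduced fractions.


M = 4 + 4*e12, where e12^2 = -1.
Since M commutes with its reverse ~M = a - b*e12, M * ~M = a^2 - b^2*e12^2 = a^2 + b^2.
So M^{-1} = ~M / (a^2 + b^2) = (a - b*e12)/(a^2 + b^2).
a^2 + b^2 = 16 + 16 = 32
Scalar part = 4/32 = 1/8
Bivector coeff = -4/32 = -1/8
M^{-1} = 1/8 - 1/8*e12


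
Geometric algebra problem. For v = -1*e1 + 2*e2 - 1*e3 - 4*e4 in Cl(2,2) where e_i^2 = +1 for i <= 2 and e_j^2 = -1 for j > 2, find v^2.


v^2 = sum of c_i^2 * e_i^2
Positive signature terms (e_i^2 = +1): (-1)^2 + 2^2 = 5
Negative signature terms (e_j^2 = -1): (-1)^2 + (-4)^2 = 17
v^2 = 5 - 17 = -12


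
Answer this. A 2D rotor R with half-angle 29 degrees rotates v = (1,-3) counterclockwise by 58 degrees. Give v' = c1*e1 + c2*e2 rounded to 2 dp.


Rotor R = cos(29deg) - sin(29deg)*e12
Rotation angle theta = 2 * 29 = 58 degrees
v' = R*v*~R rotates v by theta.
cos(58deg) = 0.5299, sin(58deg) = 0.8480
v'_1 = 1*cos(58deg) - (-3)*sin(58deg)
= 1*0.5299 - (-3)*0.8480
= 3.07
v'_2 = 1*sin(58deg) + (-3)*cos(58deg)
= 1*0.8480 + (-3)*0.5299
= -0.74
v' = 3.07*e1 - 0.74*e2


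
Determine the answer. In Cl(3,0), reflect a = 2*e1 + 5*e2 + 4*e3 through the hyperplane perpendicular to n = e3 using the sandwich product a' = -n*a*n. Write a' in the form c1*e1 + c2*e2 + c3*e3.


Reflection formula: a' = -n*a*n, with n = e3 (unit vector, n^2 = 1).
For reflection through hyperplane perp to e3:
The component along e3 flips sign, others stay.
a = (2, 5, 4)
a' = (2, 5, -4)
a' = 2*e1 + 5*e2 - 4*e3


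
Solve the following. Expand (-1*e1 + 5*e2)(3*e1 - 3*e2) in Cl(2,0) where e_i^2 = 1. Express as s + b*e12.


Expand: (-1*e1 + 5*e2)(3*e1 - 3*e2)
= (-1)*3*e1e1 + (-1)*(-3)*e1e2 + 5*3*e2e1 + 5*(-3)*e2e2
Using e1^2 = e2^2 = 1, e2e1 = -e1e2:
Scalar part s = (-1)*3 + 5*(-3) = -3 + (-15) = -18
Bivector part b = (-1)*(-3) - 5*3 = 3 - 15 = -12
uv = -18 - 12*e12


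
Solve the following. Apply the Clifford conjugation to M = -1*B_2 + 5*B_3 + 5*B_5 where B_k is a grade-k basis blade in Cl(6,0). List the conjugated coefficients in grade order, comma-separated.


Clifford conjugate sign for grade k: (-1)^(k(k+1)/2)
Grade 2: (-1)^(2*3/2) = (-1)^3 = -1, coeff -1 -> 1
Grade 3: (-1)^(3*4/2) = (-1)^6 = 1, coeff 5 -> 5
Grade 5: (-1)^(5*6/2) = (-1)^15 = -1, coeff 5 -> -5
Conjugated coefficients: 1, 5, -5


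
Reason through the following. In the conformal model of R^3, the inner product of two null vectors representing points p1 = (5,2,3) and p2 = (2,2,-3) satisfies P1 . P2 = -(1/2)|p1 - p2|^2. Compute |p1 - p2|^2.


p1 - p2 = (3, 0, 6)
|p1 - p2|^2 = 3^2 + 0^2 + 6^2
= 9 + 0 + 36
= 45


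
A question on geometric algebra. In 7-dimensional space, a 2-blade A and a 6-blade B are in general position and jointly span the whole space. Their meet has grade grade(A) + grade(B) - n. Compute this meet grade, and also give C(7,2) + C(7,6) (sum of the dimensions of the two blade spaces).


Meet grade = grade(A) + grade(B) - n
= 2 + 6 - 7 = 1
C(7,2) = 21
C(7,6) = 7
dim_A + dim_B = 21 + 7 = 28


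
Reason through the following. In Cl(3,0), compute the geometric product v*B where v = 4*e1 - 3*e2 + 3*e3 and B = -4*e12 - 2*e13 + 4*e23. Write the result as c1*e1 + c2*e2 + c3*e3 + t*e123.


vB has grade-1 (vector) and grade-3 (trivector) parts: vB = (v _| B) + (v ^ B).
Vector part <vB>_1:
  e1: -v2*b12 - v3*b13 = -(-3)*(-4) - (3)*(-2) = -6
  e2: v1*b12 - v3*b23 = (4)*(-4) - (3)*(4) = -28
  e3: v1*b13 + v2*b23 = (4)*(-2) + (-3)*(4) = -20
Trivector part <vB>_3:
  e123: v1*b23 - v2*b13 + v3*b12 = (4)*(4) - (-3)*(-2) + (3)*(-4) = -2
vB = -6*e1 - 28*e2 - 20*e3 - 2*e123


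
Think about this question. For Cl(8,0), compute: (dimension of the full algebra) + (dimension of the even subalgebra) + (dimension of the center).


n = 8 + 0 = 8
Total dim = 2^8 = 256
Even subalgebra dim = 2^7 = 128
n is even, so center dim = 1
Sum = 256 + 128 + 1 = 385


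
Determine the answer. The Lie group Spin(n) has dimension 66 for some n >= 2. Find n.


dim Spin(n) = dim so(n) = n(n-1)/2.
Solve n(n-1)/2 = 66, i.e. n^2 - n - 132 = 0.
Discriminant = 1 + 8*66 = 529
n = (1 + sqrt(529))/2 = (1 + 23)/2 = 12


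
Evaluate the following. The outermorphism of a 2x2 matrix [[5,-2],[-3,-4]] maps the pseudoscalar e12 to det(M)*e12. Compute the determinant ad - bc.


The outermorphism of a linear map f sends e1^e2 to f(e1)^f(e2).
f(e1) = 5*e1 - 3*e2
f(e2) = -2*e1 - 4*e2
f(e1) ^ f(e2) = (5*e1 - 3*e2) ^ (-2*e1 - 4*e2)
= 5*(-4)*e12 + (-3)*(-2)*e21
= (-20 - 6)*e12
= -26*e12
Coefficient = -26


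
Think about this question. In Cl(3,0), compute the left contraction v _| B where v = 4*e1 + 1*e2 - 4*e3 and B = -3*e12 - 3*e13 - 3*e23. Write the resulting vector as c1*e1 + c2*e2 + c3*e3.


Left contraction v _| B = <vB>_1 (grade-1 part of the geometric product vB).
Using e1_|e12 = e2, e2_|e12 = -e1, e1_|e13 = e3, e3_|e13 = -e1, e2_|e23 = e3, e3_|e23 = -e2:
e1 coeff: -v2*b12 - v3*b13 = -(1)*(-3) - (-4)*(-3) = -9
e2 coeff: v1*b12 - v3*b23 = (4)*(-3) - (-4)*(-3) = -24
e3 coeff: v1*b13 + v2*b23 = (4)*(-3) + (1)*(-3) = -15
v _| B = -9*e1 - 24*e2 - 15*e3


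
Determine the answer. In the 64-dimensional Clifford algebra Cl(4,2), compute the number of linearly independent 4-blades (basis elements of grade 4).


Number of grade-k basis blades in Cl(p,q) with n = p + q is C(n, k).
n = 4 + 2 = 6
C(6, 4) = 6! / (4! * 2!)
= 720 / (24 * 2)
= 15


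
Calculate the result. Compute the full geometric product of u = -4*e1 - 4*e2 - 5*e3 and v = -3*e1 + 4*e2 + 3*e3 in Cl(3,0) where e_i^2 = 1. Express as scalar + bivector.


In Cl(3,0): e_i^2 = 1, e_ie_j = -e_je_i for i != j.
Scalar part = u . v = (-4)*(-3) + (-4)*4 + (-5)*3
= 12 + (-16) + (-15) = -19
e12 coeff = (-4)*4 - (-4)*(-3) = -16 - 12 = -28
e13 coeff = (-4)*3 - (-5)*(-3) = -12 - 15 = -27
e23 coeff = (-4)*3 - (-5)*4 = -12 - (-20) = 8
uv = -19 - 28*e12 - 27*e13 + 8*e23


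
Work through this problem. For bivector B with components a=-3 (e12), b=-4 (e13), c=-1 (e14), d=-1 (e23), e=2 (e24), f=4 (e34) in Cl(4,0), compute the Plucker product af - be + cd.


Plucker relation: af - be + cd
a*f = (-3)*4 = -12
b*e = (-4)*2 = -8
c*d = (-1)*(-1) = 1
af - be + cd = -12 - (-8) + 1
= -3


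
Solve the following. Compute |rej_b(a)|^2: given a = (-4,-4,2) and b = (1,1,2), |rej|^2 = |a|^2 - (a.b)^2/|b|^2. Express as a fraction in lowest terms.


|a|^2 = (-4)^2 + (-4)^2 + 2^2 = 36
|b|^2 = 1^2 + 1^2 + 2^2 = 6
a . b = (-4)*1 + (-4)*1 + 2*2 = -4
(a.b)^2 = (-4)^2 = 16
|rej|^2 = 36 - 16/6
= (216 - 16)/6
= 200/6
In lowest terms: 100/3


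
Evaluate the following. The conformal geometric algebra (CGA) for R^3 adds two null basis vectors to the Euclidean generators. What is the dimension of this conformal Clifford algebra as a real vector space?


The conformal model of R^3 uses Cl(4,1): the 3 Euclidean generators plus two extra orthogonal generators e+ (e+^2 = +1) and e- (e-^2 = -1), from which the null vectors e0, einf are built.
Number of generators m = 3 + 2 = 5.
dim Cl(p,q) = 2^m = 2^5 = 32


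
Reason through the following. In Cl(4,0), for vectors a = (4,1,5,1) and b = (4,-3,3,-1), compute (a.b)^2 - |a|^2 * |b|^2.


a . b = 4*4 + 1*(-3) + 5*3 + 1*(-1)
= 16 + (-3) + 15 + (-1) = 27
|a|^2 = 4^2 + 1^2 + 5^2 + 1^2 = 43
|b|^2 = 4^2 + (-3)^2 + 3^2 + (-1)^2 = 35
(a.b)^2 = 27^2 = 729
|a|^2 * |b|^2 = 43 * 35 = 1505
Result = 729 - 1505 = -776


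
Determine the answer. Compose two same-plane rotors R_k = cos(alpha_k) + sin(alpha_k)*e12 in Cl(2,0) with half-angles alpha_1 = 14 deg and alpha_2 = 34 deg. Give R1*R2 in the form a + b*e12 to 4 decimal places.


Same-plane rotors commute and their half-angles add:
R1*R2 = cos(a1 + a2) + sin(a1 + a2)*e12.
a1 + a2 = 14 + 34 = 48 deg
cos(48 deg) = 0.6691
sin(48 deg) = 0.7431
R1*R2 = 0.6691 + 0.7431*e12


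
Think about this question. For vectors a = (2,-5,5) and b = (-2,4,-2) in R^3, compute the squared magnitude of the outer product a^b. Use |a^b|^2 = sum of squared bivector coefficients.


a wedge b = (a1*b2 - a2*b1)*e12 + (a1*b3 - a3*b1)*e13 + (a2*b3 - a3*b2)*e23
e12 coeff: 2*4 - (-5)*(-2) = 8 - 10 = -2
e13 coeff: 2*(-2) - 5*(-2) = -4 - (-10) = 6
e23 coeff: (-5)*(-2) - 5*4 = 10 - 20 = -10
|a wedge b|^2 = (-2)^2 + 6^2 + (-10)^2
= 4 + 36 + 100
= 140


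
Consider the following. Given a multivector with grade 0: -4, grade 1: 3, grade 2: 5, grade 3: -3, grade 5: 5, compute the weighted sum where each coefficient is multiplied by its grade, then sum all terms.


Grade-weighted sum = sum of grade_k * coefficient_k
0*(-4) = 0
1*3 = 3
2*5 = 10
3*(-3) = -9
5*5 = 25
Total = 0 + 3 + 10 + (-9) + 25 = 29


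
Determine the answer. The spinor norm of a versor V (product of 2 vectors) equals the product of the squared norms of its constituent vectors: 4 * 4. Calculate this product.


Spinor norm N(V) = |v1|^2 * |v2|^2 * ... * |v2|^2
= 4 * 4
Running product: 4, 16
N(V) = 16


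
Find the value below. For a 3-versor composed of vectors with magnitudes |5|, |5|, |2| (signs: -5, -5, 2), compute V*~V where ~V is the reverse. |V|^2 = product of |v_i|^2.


Each vector v_i has |v_i|^2 = s_i^2
Squared scales: (-5)^2 = 25, (-5)^2 = 25, 2^2 = 4
|V|^2 = 25 * 25 * 4
= 2500


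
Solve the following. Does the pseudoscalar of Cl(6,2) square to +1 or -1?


The pseudoscalar I = e1...e_n (product of all n generators) of Cl(p,q) satisfies I^2 = (-1)^(q + n(n-1)/2).
p = 6, q = 2, n = p + q = 8
n(n-1)/2 = 8 * 7 / 2 = 28
Exponent = q + n(n-1)/2 = 2 + 28 = 30
I^2 = (-1)^30 = +1


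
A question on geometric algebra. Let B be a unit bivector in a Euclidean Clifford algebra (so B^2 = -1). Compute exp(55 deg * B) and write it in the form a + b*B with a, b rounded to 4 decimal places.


For a unit bivector B with B^2 = -1, the exponential series gives
e^(theta*B) = cos(theta) + sin(theta)*B (the GA analogue of Euler's formula).
theta = 55 degrees = 0.959931 rad
cos(55 deg) = 0.5736
sin(55 deg) = 0.8192
exp(theta*B) = 0.5736 + 0.8192*B


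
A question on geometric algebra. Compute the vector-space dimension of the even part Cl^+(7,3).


Even subalgebra dimension = 2^(n-1)
n = 7 + 3 = 10
2^(10 - 1) = 2^9 = 512
Verification: sum of C(10,k) for even k = 1 + 45 + 210 + 210 + 45 + 1 = 512
Result = 512


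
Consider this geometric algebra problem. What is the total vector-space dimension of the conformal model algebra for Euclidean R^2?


The conformal model of R^2 uses Cl(3,1): the 2 Euclidean generators plus two extra orthogonal generators e+ (e+^2 = +1) and e- (e-^2 = -1), from which the null vectors e0, einf are built.
Number of generators m = 2 + 2 = 4.
dim Cl(p,q) = 2^m = 2^4 = 16


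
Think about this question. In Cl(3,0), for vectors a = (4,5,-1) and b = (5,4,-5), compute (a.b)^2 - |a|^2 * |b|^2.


a . b = 4*5 + 5*4 + (-1)*(-5)
= 20 + 20 + 5 = 45
|a|^2 = 4^2 + 5^2 + (-1)^2 = 42
|b|^2 = 5^2 + 4^2 + (-5)^2 = 66
(a.b)^2 = 45^2 = 2025
|a|^2 * |b|^2 = 42 * 66 = 2772
Result = 2025 - 2772 = -747


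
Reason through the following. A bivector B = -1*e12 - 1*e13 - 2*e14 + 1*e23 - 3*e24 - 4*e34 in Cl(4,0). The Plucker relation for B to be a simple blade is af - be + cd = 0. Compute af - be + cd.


Plucker relation: af - be + cd
a*f = (-1)*(-4) = 4
b*e = (-1)*(-3) = 3
c*d = (-2)*1 = -2
af - be + cd = 4 - 3 + (-2)
= -1


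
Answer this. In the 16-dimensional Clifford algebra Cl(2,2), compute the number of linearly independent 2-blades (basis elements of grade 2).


Number of grade-k basis blades in Cl(p,q) with n = p + q is C(n, k).
n = 2 + 2 = 4
C(4, 2) = 4! / (2! * 2!)
= 24 / (2 * 2)
= 6


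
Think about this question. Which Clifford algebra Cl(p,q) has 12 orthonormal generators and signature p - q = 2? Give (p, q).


We need p + q = 12 and p - q = 2.
Adding: 2p = 12 + 2 = 14, so p = 7.
Then q = 12 - 7 = 5.
(p, q) = (7, 5)


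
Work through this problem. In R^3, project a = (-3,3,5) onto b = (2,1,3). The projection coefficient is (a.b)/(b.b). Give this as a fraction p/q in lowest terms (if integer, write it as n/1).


Projection coefficient = (a . b) / (b . b)
a . b = (-3)*2 + 3*1 + 5*3
= -6 + 3 + 15 = 12
b . b = 2^2 + 1^2 + 3^2
= 4 + 1 + 9 = 14
Coefficient = 12/14
In lowest terms: 6/7


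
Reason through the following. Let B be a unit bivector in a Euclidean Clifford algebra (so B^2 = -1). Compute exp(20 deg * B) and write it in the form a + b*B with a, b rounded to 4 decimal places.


For a unit bivector B with B^2 = -1, the exponential series gives
e^(theta*B) = cos(theta) + sin(theta)*B (the GA analogue of Euler's formula).
theta = 20 degrees = 0.349066 rad
cos(20 deg) = 0.9397
sin(20 deg) = 0.3420
exp(theta*B) = 0.9397 + 0.3420*B


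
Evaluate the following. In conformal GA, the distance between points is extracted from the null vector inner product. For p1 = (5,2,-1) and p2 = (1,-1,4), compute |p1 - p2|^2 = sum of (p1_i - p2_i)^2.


p1 - p2 = (4, 3, -5)
|p1 - p2|^2 = 4^2 + 3^2 + (-5)^2
= 16 + 9 + 25
= 50


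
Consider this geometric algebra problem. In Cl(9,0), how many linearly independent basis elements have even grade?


Even subalgebra dimension = 2^(n-1)
n = 9 + 0 = 9
2^(9 - 1) = 2^8 = 256
Verification: sum of C(9,k) for even k = 1 + 36 + 126 + 84 + 9 = 256
Result = 256


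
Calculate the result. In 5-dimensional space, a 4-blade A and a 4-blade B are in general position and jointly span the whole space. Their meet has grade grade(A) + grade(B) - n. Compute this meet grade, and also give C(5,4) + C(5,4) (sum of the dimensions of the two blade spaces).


Meet grade = grade(A) + grade(B) - n
= 4 + 4 - 5 = 3
C(5,4) = 5
C(5,4) = 5
dim_A + dim_B = 5 + 5 = 10


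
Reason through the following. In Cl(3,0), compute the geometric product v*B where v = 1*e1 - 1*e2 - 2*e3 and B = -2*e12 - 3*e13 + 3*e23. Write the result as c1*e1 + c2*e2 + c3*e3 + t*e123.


vB has grade-1 (vector) and grade-3 (trivector) parts: vB = (v _| B) + (v ^ B).
Vector part <vB>_1:
  e1: -v2*b12 - v3*b13 = -(-1)*(-2) - (-2)*(-3) = -8
  e2: v1*b12 - v3*b23 = (1)*(-2) - (-2)*(3) = 4
  e3: v1*b13 + v2*b23 = (1)*(-3) + (-1)*(3) = -6
Trivector part <vB>_3:
  e123: v1*b23 - v2*b13 + v3*b12 = (1)*(3) - (-1)*(-3) + (-2)*(-2) = 4
vB = -8*e1 + 4*e2 - 6*e3 + 4*e123


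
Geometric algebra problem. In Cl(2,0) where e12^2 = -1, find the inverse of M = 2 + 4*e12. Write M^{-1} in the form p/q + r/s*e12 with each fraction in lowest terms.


M = 2 + 4*e12, where e12^2 = -1.
Since M commutes with its reverse ~M = a - b*e12, M * ~M = a^2 - b^2*e12^2 = a^2 + b^2.
So M^{-1} = ~M / (a^2 + b^2) = (a - b*e12)/(a^2 + b^2).
a^2 + b^2 = 4 + 16 = 20
Scalar part = 2/20 = 1/10
Bivector coeff = -4/20 = -1/5
M^{-1} = 1/10 - 1/5*e12


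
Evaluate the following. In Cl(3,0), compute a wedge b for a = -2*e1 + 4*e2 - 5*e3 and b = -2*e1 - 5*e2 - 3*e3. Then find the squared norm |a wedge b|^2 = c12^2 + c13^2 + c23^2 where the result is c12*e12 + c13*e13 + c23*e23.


a wedge b = (a1*b2 - a2*b1)*e12 + (a1*b3 - a3*b1)*e13 + (a2*b3 - a3*b2)*e23
e12 coeff: (-2)*(-5) - 4*(-2) = 10 - (-8) = 18
e13 coeff: (-2)*(-3) - (-5)*(-2) = 6 - 10 = -4
e23 coeff: 4*(-3) - (-5)*(-5) = -12 - 25 = -37
|a wedge b|^2 = 18^2 + (-4)^2 + (-37)^2
= 324 + 16 + 1369
= 1709


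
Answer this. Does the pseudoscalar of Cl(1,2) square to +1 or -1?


The pseudoscalar I = e1...e_n (product of all n generators) of Cl(p,q) satisfies I^2 = (-1)^(q + n(n-1)/2).
p = 1, q = 2, n = p + q = 3
n(n-1)/2 = 3 * 2 / 2 = 3
Exponent = q + n(n-1)/2 = 2 + 3 = 5
I^2 = (-1)^5 = -1


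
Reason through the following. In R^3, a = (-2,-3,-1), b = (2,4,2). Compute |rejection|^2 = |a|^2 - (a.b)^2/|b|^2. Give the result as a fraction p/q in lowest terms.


|a|^2 = (-2)^2 + (-3)^2 + (-1)^2 = 14
|b|^2 = 2^2 + 4^2 + 2^2 = 24
a . b = (-2)*2 + (-3)*4 + (-1)*2 = -18
(a.b)^2 = (-18)^2 = 324
|rej|^2 = 14 - 324/24
= (336 - 324)/24
= 12/24
In lowest terms: 1/2


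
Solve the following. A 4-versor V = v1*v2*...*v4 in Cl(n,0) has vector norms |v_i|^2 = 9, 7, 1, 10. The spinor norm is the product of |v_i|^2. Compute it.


Spinor norm N(V) = |v1|^2 * |v2|^2 * ... * |v4|^2
= 9 * 7 * 1 * 10
Running product: 9, 63, 63, 630
N(V) = 630
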